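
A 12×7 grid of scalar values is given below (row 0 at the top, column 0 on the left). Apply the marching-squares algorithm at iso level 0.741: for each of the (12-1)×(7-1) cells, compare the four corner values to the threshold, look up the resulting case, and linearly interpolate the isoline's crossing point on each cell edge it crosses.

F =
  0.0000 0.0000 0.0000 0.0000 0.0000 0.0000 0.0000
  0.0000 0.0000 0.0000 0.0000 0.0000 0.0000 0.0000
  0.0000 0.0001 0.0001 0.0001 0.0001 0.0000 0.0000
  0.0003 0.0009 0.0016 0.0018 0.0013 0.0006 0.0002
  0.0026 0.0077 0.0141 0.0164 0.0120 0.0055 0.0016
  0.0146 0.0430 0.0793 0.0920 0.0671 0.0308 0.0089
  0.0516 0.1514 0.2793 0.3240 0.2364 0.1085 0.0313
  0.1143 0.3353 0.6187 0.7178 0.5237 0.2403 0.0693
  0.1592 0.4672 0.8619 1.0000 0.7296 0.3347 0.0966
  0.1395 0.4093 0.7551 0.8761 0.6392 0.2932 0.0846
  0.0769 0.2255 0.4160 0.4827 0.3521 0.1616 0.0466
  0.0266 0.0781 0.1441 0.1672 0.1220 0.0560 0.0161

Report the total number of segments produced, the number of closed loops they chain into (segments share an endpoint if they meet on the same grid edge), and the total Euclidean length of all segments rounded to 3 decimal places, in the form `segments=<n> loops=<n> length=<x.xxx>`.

segments=8 loops=1 length=6.871

cell (7,1): code 0100 → (7.503,2.000)–(8.000,1.694)
cell (7,2): code 1100 → (7.082,3.000)–(7.503,2.000)
cell (7,3): code 1000 → (8.000,3.958)–(7.082,3.000)
cell (8,1): code 0110 → (8.000,1.694)–(9.000,1.959)
cell (8,3): code 1001 → (9.000,3.570)–(8.000,3.958)
cell (9,1): code 0010 → (9.000,1.959)–(9.042,2.000)
cell (9,2): code 0011 → (9.042,2.000)–(9.343,3.000)
cell (9,3): code 0001 → (9.343,3.000)–(9.000,3.570)
total: 8 segments, chained into 1 closed loop(s), length Σ = 6.870989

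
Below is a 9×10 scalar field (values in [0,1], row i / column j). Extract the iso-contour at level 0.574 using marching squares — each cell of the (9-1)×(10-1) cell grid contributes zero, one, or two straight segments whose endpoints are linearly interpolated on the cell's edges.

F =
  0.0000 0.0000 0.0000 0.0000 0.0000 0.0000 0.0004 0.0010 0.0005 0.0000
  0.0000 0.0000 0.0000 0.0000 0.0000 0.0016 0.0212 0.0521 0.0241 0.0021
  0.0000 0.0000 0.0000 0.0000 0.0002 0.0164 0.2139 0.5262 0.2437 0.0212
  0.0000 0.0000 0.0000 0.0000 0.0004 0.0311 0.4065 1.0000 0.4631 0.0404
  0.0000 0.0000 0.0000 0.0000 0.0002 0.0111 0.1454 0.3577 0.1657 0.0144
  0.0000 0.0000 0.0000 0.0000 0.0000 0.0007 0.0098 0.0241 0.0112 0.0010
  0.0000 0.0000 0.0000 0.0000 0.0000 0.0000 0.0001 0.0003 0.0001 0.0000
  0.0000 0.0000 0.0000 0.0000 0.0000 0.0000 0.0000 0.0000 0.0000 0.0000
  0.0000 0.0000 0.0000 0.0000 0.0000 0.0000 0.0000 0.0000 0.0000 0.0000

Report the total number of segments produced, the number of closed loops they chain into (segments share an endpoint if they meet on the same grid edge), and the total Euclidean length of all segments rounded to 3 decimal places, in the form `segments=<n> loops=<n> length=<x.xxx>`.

segments=4 loops=1 length=4.361

cell (2,6): code 0100 → (2.101,7.000)–(3.000,6.282)
cell (2,7): code 1000 → (3.000,7.793)–(2.101,7.000)
cell (3,6): code 0010 → (3.000,6.282)–(3.663,7.000)
cell (3,7): code 0001 → (3.663,7.000)–(3.000,7.793)
total: 4 segments, chained into 1 closed loop(s), length Σ = 4.361057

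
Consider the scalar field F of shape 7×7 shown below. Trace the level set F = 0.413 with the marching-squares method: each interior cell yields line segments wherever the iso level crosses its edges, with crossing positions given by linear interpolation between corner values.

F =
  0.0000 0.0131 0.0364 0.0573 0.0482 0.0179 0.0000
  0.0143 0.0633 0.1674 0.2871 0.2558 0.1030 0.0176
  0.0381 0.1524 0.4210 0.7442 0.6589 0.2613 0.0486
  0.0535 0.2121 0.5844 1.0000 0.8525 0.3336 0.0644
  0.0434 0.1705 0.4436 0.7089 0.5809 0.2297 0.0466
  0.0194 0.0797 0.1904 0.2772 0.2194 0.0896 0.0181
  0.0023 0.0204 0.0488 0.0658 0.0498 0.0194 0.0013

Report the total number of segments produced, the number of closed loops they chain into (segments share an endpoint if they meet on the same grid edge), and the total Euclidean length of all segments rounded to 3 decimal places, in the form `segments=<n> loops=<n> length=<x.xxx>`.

cell (1,1): code 0100 → (1.968,2.000)–(2.000,1.970)
cell (1,2): code 1100 → (1.275,3.000)–(1.968,2.000)
cell (1,3): code 1100 → (1.390,4.000)–(1.275,3.000)
cell (1,4): code 1000 → (2.000,4.618)–(1.390,4.000)
cell (2,1): code 0110 → (2.000,1.970)–(3.000,1.540)
cell (2,4): code 1001 → (3.000,4.847)–(2.000,4.618)
cell (3,1): code 0110 → (3.000,1.540)–(4.000,1.888)
cell (3,4): code 1001 → (4.000,4.478)–(3.000,4.847)
cell (4,1): code 0010 → (4.000,1.888)–(4.121,2.000)
cell (4,2): code 0011 → (4.121,2.000)–(4.685,3.000)
cell (4,3): code 0011 → (4.685,3.000)–(4.464,4.000)
cell (4,4): code 0001 → (4.464,4.000)–(4.000,4.478)
total: 12 segments, chained into 1 closed loop(s), length Σ = 10.378468

segments=12 loops=1 length=10.378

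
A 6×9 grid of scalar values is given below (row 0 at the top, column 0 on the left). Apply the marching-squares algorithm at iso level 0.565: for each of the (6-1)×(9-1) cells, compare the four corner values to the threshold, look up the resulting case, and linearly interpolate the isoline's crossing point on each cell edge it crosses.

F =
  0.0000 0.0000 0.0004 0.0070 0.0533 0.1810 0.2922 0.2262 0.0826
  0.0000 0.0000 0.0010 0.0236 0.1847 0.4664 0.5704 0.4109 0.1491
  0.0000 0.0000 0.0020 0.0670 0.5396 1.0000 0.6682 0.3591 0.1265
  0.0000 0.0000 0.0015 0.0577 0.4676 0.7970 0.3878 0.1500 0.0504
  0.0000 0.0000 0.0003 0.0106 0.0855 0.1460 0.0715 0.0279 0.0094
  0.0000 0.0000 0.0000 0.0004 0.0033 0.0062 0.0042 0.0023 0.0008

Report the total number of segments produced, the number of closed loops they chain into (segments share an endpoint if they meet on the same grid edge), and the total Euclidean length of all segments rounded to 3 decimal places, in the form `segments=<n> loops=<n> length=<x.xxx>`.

segments=10 loops=1 length=7.103

cell (0,5): code 0100 → (0.981,6.000)–(1.000,5.948)
cell (0,6): code 1000 → (1.000,6.034)–(0.981,6.000)
cell (1,4): code 0100 → (1.185,5.000)–(2.000,4.055)
cell (1,5): code 1110 → (1.000,5.948)–(1.185,5.000)
cell (1,6): code 1001 → (2.000,6.334)–(1.000,6.034)
cell (2,4): code 0110 → (2.000,4.055)–(3.000,4.296)
cell (2,5): code 1011 → (3.000,5.567)–(2.368,6.000)
cell (2,6): code 0001 → (2.368,6.000)–(2.000,6.334)
cell (3,4): code 0010 → (3.000,4.296)–(3.356,5.000)
cell (3,5): code 0001 → (3.356,5.000)–(3.000,5.567)
total: 10 segments, chained into 1 closed loop(s), length Σ = 7.102847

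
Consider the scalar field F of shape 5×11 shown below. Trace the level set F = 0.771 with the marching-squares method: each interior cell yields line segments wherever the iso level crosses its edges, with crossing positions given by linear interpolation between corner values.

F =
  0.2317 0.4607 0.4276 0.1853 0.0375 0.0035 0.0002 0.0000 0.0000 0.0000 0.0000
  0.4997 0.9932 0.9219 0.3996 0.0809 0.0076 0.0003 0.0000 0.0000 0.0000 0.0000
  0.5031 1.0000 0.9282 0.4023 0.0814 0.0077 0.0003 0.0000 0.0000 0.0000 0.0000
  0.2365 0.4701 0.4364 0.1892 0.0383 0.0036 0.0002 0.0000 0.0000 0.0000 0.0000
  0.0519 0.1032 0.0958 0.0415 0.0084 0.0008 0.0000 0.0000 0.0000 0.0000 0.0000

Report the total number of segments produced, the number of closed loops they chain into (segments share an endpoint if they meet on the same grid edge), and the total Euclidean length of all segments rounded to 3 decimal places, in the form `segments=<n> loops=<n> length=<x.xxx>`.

cell (0,0): code 0100 → (0.583,1.000)–(1.000,0.550)
cell (0,1): code 1100 → (0.695,2.000)–(0.583,1.000)
cell (0,2): code 1000 → (1.000,2.289)–(0.695,2.000)
cell (1,0): code 0110 → (1.000,0.550)–(2.000,0.539)
cell (1,2): code 1001 → (2.000,2.299)–(1.000,2.289)
cell (2,0): code 0010 → (2.000,0.539)–(2.432,1.000)
cell (2,1): code 0011 → (2.432,1.000)–(2.320,2.000)
cell (2,2): code 0001 → (2.320,2.000)–(2.000,2.299)
total: 8 segments, chained into 1 closed loop(s), length Σ = 6.116281

segments=8 loops=1 length=6.116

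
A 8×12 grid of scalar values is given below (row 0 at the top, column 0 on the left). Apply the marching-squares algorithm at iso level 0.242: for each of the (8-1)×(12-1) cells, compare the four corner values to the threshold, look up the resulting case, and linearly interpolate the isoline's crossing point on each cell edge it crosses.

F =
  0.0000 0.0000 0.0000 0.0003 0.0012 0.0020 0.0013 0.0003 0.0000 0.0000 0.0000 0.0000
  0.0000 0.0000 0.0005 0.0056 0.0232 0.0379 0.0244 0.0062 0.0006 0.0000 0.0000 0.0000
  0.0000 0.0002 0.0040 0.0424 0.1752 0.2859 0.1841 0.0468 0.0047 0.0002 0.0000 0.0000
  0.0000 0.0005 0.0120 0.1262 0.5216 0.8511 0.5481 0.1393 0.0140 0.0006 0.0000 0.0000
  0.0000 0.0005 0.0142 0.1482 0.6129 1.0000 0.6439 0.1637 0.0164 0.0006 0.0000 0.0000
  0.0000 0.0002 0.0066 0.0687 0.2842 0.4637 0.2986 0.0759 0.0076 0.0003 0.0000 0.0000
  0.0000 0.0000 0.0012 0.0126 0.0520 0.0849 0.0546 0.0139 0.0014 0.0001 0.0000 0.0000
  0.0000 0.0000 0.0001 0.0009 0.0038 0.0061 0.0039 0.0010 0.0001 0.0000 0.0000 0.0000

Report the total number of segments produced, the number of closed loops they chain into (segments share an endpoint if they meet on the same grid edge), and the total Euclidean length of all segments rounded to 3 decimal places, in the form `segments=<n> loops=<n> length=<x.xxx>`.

segments=14 loops=1 length=11.407

cell (1,4): code 0100 → (1.823,5.000)–(2.000,4.603)
cell (1,5): code 1000 → (2.000,5.431)–(1.823,5.000)
cell (2,3): code 0100 → (2.193,4.000)–(3.000,3.293)
cell (2,4): code 1110 → (2.000,4.603)–(2.193,4.000)
cell (2,5): code 1101 → (2.159,6.000)–(2.000,5.431)
cell (2,6): code 1000 → (3.000,6.749)–(2.159,6.000)
cell (3,3): code 0110 → (3.000,3.293)–(4.000,3.202)
cell (3,6): code 1001 → (4.000,6.837)–(3.000,6.749)
cell (4,3): code 0110 → (4.000,3.202)–(5.000,3.804)
cell (4,6): code 1001 → (5.000,6.254)–(4.000,6.837)
cell (5,3): code 0010 → (5.000,3.804)–(5.182,4.000)
cell (5,4): code 0011 → (5.182,4.000)–(5.585,5.000)
cell (5,5): code 0011 → (5.585,5.000)–(5.232,6.000)
cell (5,6): code 0001 → (5.232,6.000)–(5.000,6.254)
total: 14 segments, chained into 1 closed loop(s), length Σ = 11.406619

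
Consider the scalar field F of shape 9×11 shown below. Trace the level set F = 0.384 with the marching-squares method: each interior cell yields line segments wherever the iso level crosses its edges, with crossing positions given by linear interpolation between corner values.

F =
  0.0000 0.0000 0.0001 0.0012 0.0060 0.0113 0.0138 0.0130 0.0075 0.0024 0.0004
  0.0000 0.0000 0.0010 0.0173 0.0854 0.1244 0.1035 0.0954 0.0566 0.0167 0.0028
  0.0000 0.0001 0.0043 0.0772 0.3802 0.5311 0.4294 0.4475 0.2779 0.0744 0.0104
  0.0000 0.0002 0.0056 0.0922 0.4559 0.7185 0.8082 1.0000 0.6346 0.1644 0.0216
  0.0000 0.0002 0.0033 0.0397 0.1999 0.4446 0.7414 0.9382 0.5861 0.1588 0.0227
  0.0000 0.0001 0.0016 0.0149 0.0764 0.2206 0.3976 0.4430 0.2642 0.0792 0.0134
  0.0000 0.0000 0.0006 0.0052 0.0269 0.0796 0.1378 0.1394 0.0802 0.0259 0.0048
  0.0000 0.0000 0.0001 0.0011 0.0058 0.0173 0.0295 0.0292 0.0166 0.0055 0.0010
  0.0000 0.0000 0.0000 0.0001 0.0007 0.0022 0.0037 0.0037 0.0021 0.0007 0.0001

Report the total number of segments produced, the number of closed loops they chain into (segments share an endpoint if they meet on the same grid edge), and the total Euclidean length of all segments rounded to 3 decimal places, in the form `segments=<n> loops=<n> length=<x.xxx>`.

segments=18 loops=1 length=13.049

cell (1,4): code 0100 → (1.638,5.000)–(2.000,4.025)
cell (1,5): code 1100 → (1.861,6.000)–(1.638,5.000)
cell (1,6): code 1100 → (1.820,7.000)–(1.861,6.000)
cell (1,7): code 1000 → (2.000,7.374)–(1.820,7.000)
cell (2,3): code 0100 → (2.050,4.000)–(3.000,3.802)
cell (2,4): code 1110 → (2.000,4.025)–(2.050,4.000)
cell (2,7): code 1101 → (2.297,8.000)–(2.000,7.374)
cell (2,8): code 1000 → (3.000,8.533)–(2.297,8.000)
cell (3,3): code 0010 → (3.000,3.802)–(3.281,4.000)
cell (3,4): code 0111 → (3.281,4.000)–(4.000,4.752)
cell (3,8): code 1001 → (4.000,8.473)–(3.000,8.533)
cell (4,4): code 0010 → (4.000,4.752)–(4.271,5.000)
cell (4,5): code 0111 → (4.271,5.000)–(5.000,5.923)
cell (4,7): code 1011 → (5.000,7.330)–(4.628,8.000)
cell (4,8): code 0001 → (4.628,8.000)–(4.000,8.473)
cell (5,5): code 0010 → (5.000,5.923)–(5.052,6.000)
cell (5,6): code 0011 → (5.052,6.000)–(5.194,7.000)
cell (5,7): code 0001 → (5.194,7.000)–(5.000,7.330)
total: 18 segments, chained into 1 closed loop(s), length Σ = 13.049288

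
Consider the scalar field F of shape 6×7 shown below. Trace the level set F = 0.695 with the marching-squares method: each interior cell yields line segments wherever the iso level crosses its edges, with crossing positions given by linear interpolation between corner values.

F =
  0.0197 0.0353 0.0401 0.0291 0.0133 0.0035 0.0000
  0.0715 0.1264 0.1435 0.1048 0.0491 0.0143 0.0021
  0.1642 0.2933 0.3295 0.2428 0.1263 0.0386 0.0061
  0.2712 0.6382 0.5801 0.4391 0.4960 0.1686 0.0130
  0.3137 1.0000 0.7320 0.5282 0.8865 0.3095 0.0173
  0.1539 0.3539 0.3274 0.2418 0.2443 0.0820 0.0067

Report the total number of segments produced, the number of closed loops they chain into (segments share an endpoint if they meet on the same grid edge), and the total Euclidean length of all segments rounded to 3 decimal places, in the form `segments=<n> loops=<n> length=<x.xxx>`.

cell (3,0): code 0100 → (3.157,1.000)–(4.000,0.556)
cell (3,1): code 1100 → (3.756,2.000)–(3.157,1.000)
cell (3,2): code 1000 → (4.000,2.182)–(3.756,2.000)
cell (3,3): code 0100 → (3.510,4.000)–(4.000,3.466)
cell (3,4): code 1000 → (4.000,4.332)–(3.510,4.000)
cell (4,0): code 0010 → (4.000,0.556)–(4.472,1.000)
cell (4,1): code 0011 → (4.472,1.000)–(4.091,2.000)
cell (4,2): code 0001 → (4.091,2.000)–(4.000,2.182)
cell (4,3): code 0010 → (4.000,3.466)–(4.298,4.000)
cell (4,4): code 0001 → (4.298,4.000)–(4.000,4.332)
total: 10 segments, chained into 2 closed loop(s), length Σ = 6.719981

segments=10 loops=2 length=6.720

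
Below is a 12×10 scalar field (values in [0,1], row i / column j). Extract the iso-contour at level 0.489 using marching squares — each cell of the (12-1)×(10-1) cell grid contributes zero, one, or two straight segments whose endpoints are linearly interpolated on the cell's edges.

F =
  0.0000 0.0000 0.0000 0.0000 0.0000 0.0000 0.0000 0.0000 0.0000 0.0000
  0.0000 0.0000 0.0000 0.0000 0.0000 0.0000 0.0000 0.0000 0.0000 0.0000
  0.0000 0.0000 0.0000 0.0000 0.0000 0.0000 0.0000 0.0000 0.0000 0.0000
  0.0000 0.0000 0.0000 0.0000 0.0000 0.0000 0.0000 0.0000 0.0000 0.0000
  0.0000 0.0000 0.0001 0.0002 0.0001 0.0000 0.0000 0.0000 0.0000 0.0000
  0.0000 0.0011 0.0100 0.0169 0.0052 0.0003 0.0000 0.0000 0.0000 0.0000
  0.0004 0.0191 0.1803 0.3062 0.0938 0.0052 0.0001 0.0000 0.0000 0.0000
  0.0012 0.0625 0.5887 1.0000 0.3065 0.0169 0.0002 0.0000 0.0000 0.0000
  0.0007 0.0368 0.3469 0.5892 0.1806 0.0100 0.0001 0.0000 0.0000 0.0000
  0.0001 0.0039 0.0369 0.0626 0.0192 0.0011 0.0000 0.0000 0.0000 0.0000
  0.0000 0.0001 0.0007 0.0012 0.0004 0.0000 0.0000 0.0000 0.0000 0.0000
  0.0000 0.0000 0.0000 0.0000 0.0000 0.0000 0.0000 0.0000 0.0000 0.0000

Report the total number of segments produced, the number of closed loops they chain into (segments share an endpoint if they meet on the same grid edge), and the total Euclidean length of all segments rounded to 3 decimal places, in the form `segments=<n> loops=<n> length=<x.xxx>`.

segments=8 loops=1 length=5.629

cell (6,1): code 0100 → (6.756,2.000)–(7.000,1.811)
cell (6,2): code 1100 → (6.263,3.000)–(6.756,2.000)
cell (6,3): code 1000 → (7.000,3.737)–(6.263,3.000)
cell (7,1): code 0010 → (7.000,1.811)–(7.412,2.000)
cell (7,2): code 0111 → (7.412,2.000)–(8.000,2.586)
cell (7,3): code 1001 → (8.000,3.245)–(7.000,3.737)
cell (8,2): code 0010 → (8.000,2.586)–(8.190,3.000)
cell (8,3): code 0001 → (8.190,3.000)–(8.000,3.245)
total: 8 segments, chained into 1 closed loop(s), length Σ = 5.629434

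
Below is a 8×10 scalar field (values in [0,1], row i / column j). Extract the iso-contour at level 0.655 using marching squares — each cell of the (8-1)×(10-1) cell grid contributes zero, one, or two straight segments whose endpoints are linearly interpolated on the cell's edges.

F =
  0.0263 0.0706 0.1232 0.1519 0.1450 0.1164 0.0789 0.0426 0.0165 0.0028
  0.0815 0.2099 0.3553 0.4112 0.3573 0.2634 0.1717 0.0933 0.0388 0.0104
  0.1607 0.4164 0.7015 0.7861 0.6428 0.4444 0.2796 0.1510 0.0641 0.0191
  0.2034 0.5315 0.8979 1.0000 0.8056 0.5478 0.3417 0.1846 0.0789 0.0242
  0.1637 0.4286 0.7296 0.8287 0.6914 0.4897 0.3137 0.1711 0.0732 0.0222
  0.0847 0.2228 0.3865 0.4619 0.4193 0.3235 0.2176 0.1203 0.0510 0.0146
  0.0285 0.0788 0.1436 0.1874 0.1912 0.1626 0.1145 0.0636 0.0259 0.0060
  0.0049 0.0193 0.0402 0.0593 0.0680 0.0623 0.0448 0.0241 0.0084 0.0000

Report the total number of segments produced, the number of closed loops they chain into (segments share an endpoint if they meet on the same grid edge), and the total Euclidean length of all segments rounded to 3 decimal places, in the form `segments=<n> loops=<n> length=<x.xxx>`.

cell (1,1): code 0100 → (1.866,2.000)–(2.000,1.837)
cell (1,2): code 1100 → (1.650,3.000)–(1.866,2.000)
cell (1,3): code 1000 → (2.000,3.915)–(1.650,3.000)
cell (2,1): code 0110 → (2.000,1.837)–(3.000,1.337)
cell (2,3): code 1101 → (2.075,4.000)–(2.000,3.915)
cell (2,4): code 1000 → (3.000,4.584)–(2.075,4.000)
cell (3,1): code 0110 → (3.000,1.337)–(4.000,1.752)
cell (3,4): code 1001 → (4.000,4.180)–(3.000,4.584)
cell (4,1): code 0010 → (4.000,1.752)–(4.217,2.000)
cell (4,2): code 0011 → (4.217,2.000)–(4.474,3.000)
cell (4,3): code 0011 → (4.474,3.000)–(4.134,4.000)
cell (4,4): code 0001 → (4.134,4.000)–(4.000,4.180)
total: 12 segments, chained into 1 closed loop(s), length Σ = 9.343004

segments=12 loops=1 length=9.343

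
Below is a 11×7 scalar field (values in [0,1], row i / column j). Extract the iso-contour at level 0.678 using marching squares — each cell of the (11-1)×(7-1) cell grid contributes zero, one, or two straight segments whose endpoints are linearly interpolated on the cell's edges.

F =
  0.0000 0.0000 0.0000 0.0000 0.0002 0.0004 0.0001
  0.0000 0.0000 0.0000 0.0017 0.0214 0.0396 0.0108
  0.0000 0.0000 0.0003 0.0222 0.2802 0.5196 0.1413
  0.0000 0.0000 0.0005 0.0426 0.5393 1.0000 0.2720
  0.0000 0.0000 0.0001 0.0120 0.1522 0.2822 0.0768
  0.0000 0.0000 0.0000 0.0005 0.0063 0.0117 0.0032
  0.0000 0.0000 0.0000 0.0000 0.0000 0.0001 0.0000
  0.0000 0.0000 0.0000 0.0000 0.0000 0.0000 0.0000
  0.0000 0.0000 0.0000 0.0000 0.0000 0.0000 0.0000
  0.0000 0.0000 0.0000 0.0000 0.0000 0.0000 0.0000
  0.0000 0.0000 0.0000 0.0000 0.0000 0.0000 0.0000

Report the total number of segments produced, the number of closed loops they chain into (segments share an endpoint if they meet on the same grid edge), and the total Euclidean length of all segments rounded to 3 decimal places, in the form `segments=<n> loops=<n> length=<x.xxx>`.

cell (2,4): code 0100 → (2.330,5.000)–(3.000,4.301)
cell (2,5): code 1000 → (3.000,5.442)–(2.330,5.000)
cell (3,4): code 0010 → (3.000,4.301)–(3.449,5.000)
cell (3,5): code 0001 → (3.449,5.000)–(3.000,5.442)
total: 4 segments, chained into 1 closed loop(s), length Σ = 3.231938

segments=4 loops=1 length=3.232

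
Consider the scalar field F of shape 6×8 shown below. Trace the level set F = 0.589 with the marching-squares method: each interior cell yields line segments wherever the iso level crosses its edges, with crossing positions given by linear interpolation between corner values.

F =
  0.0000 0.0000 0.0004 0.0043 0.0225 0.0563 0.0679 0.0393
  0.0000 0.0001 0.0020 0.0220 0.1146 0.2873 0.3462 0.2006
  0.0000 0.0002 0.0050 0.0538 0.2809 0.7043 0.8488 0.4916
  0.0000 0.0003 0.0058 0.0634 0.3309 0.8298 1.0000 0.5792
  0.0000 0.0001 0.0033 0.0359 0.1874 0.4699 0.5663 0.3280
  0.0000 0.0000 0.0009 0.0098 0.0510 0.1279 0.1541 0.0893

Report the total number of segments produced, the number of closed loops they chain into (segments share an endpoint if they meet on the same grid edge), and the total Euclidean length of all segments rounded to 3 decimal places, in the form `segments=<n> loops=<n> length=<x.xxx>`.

segments=8 loops=1 length=7.585

cell (1,4): code 0100 → (1.724,5.000)–(2.000,4.728)
cell (1,5): code 1100 → (1.483,6.000)–(1.724,5.000)
cell (1,6): code 1000 → (2.000,6.727)–(1.483,6.000)
cell (2,4): code 0110 → (2.000,4.728)–(3.000,4.517)
cell (2,6): code 1001 → (3.000,6.977)–(2.000,6.727)
cell (3,4): code 0010 → (3.000,4.517)–(3.669,5.000)
cell (3,5): code 0011 → (3.669,5.000)–(3.948,6.000)
cell (3,6): code 0001 → (3.948,6.000)–(3.000,6.977)
total: 8 segments, chained into 1 closed loop(s), length Σ = 7.585357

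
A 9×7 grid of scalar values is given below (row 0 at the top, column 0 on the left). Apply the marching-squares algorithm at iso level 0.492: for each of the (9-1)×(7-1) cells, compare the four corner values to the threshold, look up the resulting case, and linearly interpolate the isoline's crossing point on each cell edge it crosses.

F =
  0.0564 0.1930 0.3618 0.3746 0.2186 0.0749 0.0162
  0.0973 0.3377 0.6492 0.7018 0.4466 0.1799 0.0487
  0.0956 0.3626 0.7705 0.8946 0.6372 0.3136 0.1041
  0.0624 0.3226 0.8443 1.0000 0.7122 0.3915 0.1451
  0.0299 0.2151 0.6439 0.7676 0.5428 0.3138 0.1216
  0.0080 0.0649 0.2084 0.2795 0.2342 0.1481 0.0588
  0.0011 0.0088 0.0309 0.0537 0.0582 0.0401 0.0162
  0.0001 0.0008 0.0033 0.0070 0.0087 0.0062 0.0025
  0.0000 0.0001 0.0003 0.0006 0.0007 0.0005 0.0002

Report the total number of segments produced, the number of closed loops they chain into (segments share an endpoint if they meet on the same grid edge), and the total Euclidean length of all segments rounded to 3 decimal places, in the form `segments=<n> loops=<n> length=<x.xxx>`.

cell (0,1): code 0100 → (0.453,2.000)–(1.000,1.495)
cell (0,2): code 1100 → (0.359,3.000)–(0.453,2.000)
cell (0,3): code 1000 → (1.000,3.822)–(0.359,3.000)
cell (1,1): code 0110 → (1.000,1.495)–(2.000,1.317)
cell (1,3): code 1101 → (1.238,4.000)–(1.000,3.822)
cell (1,4): code 1000 → (2.000,4.449)–(1.238,4.000)
cell (2,1): code 0110 → (2.000,1.317)–(3.000,1.325)
cell (2,4): code 1001 → (3.000,4.687)–(2.000,4.449)
cell (3,1): code 0110 → (3.000,1.325)–(4.000,1.646)
cell (3,4): code 1001 → (4.000,4.222)–(3.000,4.687)
cell (4,1): code 0010 → (4.000,1.646)–(4.349,2.000)
cell (4,2): code 0011 → (4.349,2.000)–(4.565,3.000)
cell (4,3): code 0011 → (4.565,3.000)–(4.165,4.000)
cell (4,4): code 0001 → (4.165,4.000)–(4.000,4.222)
total: 14 segments, chained into 1 closed loop(s), length Σ = 12.042790

segments=14 loops=1 length=12.043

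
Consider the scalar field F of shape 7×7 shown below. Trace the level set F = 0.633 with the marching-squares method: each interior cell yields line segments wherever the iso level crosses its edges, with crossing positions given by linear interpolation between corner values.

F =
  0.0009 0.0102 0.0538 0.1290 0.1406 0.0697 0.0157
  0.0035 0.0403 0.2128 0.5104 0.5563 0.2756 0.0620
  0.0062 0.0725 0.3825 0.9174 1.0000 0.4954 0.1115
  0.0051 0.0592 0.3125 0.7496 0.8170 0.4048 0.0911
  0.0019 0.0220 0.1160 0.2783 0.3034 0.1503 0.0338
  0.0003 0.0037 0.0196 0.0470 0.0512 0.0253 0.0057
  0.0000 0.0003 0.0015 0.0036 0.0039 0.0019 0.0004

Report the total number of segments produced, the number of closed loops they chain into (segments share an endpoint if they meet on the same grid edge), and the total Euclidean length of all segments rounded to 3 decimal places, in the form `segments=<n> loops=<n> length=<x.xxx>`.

segments=8 loops=1 length=7.003

cell (1,2): code 0100 → (1.301,3.000)–(2.000,2.468)
cell (1,3): code 1100 → (1.173,4.000)–(1.301,3.000)
cell (1,4): code 1000 → (2.000,4.727)–(1.173,4.000)
cell (2,2): code 0110 → (2.000,2.468)–(3.000,2.733)
cell (2,4): code 1001 → (3.000,4.446)–(2.000,4.727)
cell (3,2): code 0010 → (3.000,2.733)–(3.247,3.000)
cell (3,3): code 0011 → (3.247,3.000)–(3.358,4.000)
cell (3,4): code 0001 → (3.358,4.000)–(3.000,4.446)
total: 8 segments, chained into 1 closed loop(s), length Σ = 7.003205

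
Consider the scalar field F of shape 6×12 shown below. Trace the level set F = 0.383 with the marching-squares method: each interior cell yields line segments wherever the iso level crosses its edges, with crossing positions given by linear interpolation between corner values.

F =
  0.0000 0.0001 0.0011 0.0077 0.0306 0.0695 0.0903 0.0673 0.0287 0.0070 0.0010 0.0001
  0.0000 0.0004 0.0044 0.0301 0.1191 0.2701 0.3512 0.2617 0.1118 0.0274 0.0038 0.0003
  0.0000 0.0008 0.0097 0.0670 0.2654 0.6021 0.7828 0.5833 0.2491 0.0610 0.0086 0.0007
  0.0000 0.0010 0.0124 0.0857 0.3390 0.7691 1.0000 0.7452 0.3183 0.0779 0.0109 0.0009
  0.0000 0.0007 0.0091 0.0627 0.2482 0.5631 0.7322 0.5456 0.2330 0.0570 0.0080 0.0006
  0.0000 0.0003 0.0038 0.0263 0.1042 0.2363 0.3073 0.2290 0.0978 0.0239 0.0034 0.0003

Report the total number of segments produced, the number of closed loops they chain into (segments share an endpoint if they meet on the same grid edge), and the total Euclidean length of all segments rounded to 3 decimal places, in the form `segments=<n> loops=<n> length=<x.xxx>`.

cell (1,4): code 0100 → (1.340,5.000)–(2.000,4.349)
cell (1,5): code 1100 → (1.074,6.000)–(1.340,5.000)
cell (1,6): code 1100 → (1.377,7.000)–(1.074,6.000)
cell (1,7): code 1000 → (2.000,7.599)–(1.377,7.000)
cell (2,4): code 0110 → (2.000,4.349)–(3.000,4.102)
cell (2,7): code 1001 → (3.000,7.848)–(2.000,7.599)
cell (3,4): code 0110 → (3.000,4.102)–(4.000,4.428)
cell (3,7): code 1001 → (4.000,7.520)–(3.000,7.848)
cell (4,4): code 0010 → (4.000,4.428)–(4.551,5.000)
cell (4,5): code 0011 → (4.551,5.000)–(4.822,6.000)
cell (4,6): code 0011 → (4.822,6.000)–(4.514,7.000)
cell (4,7): code 0001 → (4.514,7.000)–(4.000,7.520)
total: 12 segments, chained into 1 closed loop(s), length Σ = 11.643565

segments=12 loops=1 length=11.644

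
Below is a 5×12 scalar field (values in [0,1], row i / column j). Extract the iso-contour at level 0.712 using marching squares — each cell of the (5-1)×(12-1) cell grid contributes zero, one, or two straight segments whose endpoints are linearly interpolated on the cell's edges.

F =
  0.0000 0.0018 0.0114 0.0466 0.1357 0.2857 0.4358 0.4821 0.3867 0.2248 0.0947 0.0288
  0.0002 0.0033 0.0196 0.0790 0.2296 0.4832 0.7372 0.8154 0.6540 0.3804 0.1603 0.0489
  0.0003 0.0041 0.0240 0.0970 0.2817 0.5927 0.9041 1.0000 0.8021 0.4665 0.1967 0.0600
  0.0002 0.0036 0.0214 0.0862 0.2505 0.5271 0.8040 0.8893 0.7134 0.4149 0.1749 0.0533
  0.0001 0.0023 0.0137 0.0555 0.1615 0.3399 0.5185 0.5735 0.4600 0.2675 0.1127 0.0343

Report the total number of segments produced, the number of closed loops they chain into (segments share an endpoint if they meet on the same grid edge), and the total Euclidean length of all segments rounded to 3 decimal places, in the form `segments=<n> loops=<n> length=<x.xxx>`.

cell (0,5): code 0100 → (0.916,6.000)–(1.000,5.901)
cell (0,6): code 1100 → (0.690,7.000)–(0.916,6.000)
cell (0,7): code 1000 → (1.000,7.641)–(0.690,7.000)
cell (1,5): code 0110 → (1.000,5.901)–(2.000,5.383)
cell (1,7): code 1101 → (1.392,8.000)–(1.000,7.641)
cell (1,8): code 1000 → (2.000,8.268)–(1.392,8.000)
cell (2,5): code 0110 → (2.000,5.383)–(3.000,5.668)
cell (2,8): code 1001 → (3.000,8.005)–(2.000,8.268)
cell (3,5): code 0010 → (3.000,5.668)–(3.322,6.000)
cell (3,6): code 0011 → (3.322,6.000)–(3.561,7.000)
cell (3,7): code 0011 → (3.561,7.000)–(3.006,8.000)
cell (3,8): code 0001 → (3.006,8.000)–(3.000,8.005)
total: 12 segments, chained into 1 closed loop(s), length Σ = 8.905815

segments=12 loops=1 length=8.906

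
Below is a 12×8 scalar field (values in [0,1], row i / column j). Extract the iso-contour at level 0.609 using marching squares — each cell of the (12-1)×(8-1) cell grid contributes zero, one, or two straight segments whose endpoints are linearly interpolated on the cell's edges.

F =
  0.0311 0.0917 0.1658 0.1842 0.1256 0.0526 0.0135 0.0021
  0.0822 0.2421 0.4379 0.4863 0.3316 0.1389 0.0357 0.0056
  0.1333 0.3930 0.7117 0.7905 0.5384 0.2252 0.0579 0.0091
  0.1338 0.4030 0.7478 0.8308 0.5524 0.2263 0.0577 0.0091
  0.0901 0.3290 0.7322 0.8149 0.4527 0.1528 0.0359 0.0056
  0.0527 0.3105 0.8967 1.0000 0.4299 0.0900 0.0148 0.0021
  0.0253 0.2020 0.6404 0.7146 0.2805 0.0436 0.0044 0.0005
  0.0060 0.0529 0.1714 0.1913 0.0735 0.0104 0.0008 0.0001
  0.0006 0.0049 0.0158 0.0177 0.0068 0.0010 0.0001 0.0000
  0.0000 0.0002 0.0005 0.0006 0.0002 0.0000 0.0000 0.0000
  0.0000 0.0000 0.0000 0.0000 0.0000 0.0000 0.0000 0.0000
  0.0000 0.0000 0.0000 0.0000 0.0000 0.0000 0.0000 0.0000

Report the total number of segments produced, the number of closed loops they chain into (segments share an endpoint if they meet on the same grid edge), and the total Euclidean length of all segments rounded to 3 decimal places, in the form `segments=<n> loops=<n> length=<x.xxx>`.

cell (1,1): code 0100 → (1.625,2.000)–(2.000,1.678)
cell (1,2): code 1100 → (1.403,3.000)–(1.625,2.000)
cell (1,3): code 1000 → (2.000,3.720)–(1.403,3.000)
cell (2,1): code 0110 → (2.000,1.678)–(3.000,1.597)
cell (2,3): code 1001 → (3.000,3.797)–(2.000,3.720)
cell (3,1): code 0110 → (3.000,1.597)–(4.000,1.694)
cell (3,3): code 1001 → (4.000,3.568)–(3.000,3.797)
cell (4,1): code 0110 → (4.000,1.694)–(5.000,1.509)
cell (4,3): code 1001 → (5.000,3.686)–(4.000,3.568)
cell (5,1): code 0110 → (5.000,1.509)–(6.000,1.928)
cell (5,3): code 1001 → (6.000,3.243)–(5.000,3.686)
cell (6,1): code 0010 → (6.000,1.928)–(6.067,2.000)
cell (6,2): code 0011 → (6.067,2.000)–(6.202,3.000)
cell (6,3): code 0001 → (6.202,3.000)–(6.000,3.243)
total: 14 segments, chained into 1 closed loop(s), length Σ = 12.115267

segments=14 loops=1 length=12.115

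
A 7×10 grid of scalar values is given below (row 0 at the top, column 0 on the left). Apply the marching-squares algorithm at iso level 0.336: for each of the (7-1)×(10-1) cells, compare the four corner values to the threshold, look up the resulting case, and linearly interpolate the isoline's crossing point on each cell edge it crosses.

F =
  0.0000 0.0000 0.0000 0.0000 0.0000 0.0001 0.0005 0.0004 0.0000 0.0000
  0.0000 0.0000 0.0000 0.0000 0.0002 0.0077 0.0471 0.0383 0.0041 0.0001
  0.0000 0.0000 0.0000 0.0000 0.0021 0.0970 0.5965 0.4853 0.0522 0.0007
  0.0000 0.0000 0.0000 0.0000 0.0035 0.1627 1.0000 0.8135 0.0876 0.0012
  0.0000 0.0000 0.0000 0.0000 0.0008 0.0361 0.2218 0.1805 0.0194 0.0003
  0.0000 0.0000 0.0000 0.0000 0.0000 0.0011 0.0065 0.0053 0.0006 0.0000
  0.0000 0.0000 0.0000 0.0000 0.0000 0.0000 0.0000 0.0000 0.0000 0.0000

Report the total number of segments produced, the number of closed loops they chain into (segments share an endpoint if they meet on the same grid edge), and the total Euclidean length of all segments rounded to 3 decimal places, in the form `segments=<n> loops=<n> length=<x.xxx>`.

cell (1,5): code 0100 → (1.526,6.000)–(2.000,5.478)
cell (1,6): code 1100 → (1.666,7.000)–(1.526,6.000)
cell (1,7): code 1000 → (2.000,7.345)–(1.666,7.000)
cell (2,5): code 0110 → (2.000,5.478)–(3.000,5.207)
cell (2,7): code 1001 → (3.000,7.658)–(2.000,7.345)
cell (3,5): code 0010 → (3.000,5.207)–(3.853,6.000)
cell (3,6): code 0011 → (3.853,6.000)–(3.754,7.000)
cell (3,7): code 0001 → (3.754,7.000)–(3.000,7.658)
total: 8 segments, chained into 1 closed loop(s), length Σ = 7.449299

segments=8 loops=1 length=7.449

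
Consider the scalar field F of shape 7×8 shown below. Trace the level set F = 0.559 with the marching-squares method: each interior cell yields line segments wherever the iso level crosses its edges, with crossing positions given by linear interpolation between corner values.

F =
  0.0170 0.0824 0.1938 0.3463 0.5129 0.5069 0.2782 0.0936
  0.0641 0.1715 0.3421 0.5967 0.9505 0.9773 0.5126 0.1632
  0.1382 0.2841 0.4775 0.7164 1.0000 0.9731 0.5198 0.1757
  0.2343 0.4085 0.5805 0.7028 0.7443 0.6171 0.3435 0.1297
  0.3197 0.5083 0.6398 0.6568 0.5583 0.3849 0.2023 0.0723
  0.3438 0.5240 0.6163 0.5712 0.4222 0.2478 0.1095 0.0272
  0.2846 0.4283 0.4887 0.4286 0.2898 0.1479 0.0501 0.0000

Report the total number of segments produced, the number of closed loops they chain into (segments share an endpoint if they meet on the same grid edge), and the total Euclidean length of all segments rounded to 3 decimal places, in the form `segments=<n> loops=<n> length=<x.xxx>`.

segments=18 loops=1 length=15.171

cell (0,2): code 0100 → (0.849,3.000)–(1.000,2.852)
cell (0,3): code 1100 → (0.105,4.000)–(0.849,3.000)
cell (0,4): code 1100 → (0.111,5.000)–(0.105,4.000)
cell (0,5): code 1000 → (1.000,5.900)–(0.111,5.000)
cell (1,2): code 0110 → (1.000,2.852)–(2.000,2.341)
cell (1,5): code 1001 → (2.000,5.914)–(1.000,5.900)
cell (2,1): code 0100 → (2.791,2.000)–(3.000,1.875)
cell (2,2): code 1110 → (2.000,2.341)–(2.791,2.000)
cell (2,5): code 1001 → (3.000,5.212)–(2.000,5.914)
cell (3,1): code 0110 → (3.000,1.875)–(4.000,1.386)
cell (3,3): code 1011 → (4.000,3.993)–(3.996,4.000)
cell (3,4): code 0011 → (3.996,4.000)–(3.250,5.000)
cell (3,5): code 0001 → (3.250,5.000)–(3.000,5.212)
cell (4,1): code 0110 → (4.000,1.386)–(5.000,1.379)
cell (4,3): code 1001 → (5.000,3.082)–(4.000,3.993)
cell (5,1): code 0010 → (5.000,1.379)–(5.449,2.000)
cell (5,2): code 0011 → (5.449,2.000)–(5.086,3.000)
cell (5,3): code 0001 → (5.086,3.000)–(5.000,3.082)
total: 18 segments, chained into 1 closed loop(s), length Σ = 15.170856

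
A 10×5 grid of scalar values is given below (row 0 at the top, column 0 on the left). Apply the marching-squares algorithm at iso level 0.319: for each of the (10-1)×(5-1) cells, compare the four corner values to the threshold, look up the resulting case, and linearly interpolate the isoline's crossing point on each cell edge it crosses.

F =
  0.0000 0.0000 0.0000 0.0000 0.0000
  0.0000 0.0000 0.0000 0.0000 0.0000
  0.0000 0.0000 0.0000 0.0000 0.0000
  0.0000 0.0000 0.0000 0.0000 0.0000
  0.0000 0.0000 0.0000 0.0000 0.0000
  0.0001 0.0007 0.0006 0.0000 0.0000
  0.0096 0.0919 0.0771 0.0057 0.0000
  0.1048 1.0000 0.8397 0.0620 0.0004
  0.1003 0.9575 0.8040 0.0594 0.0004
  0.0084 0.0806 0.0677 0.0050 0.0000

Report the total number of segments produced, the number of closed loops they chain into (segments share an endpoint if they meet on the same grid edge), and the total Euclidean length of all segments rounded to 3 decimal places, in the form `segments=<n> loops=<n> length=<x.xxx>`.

segments=8 loops=1 length=7.997

cell (6,0): code 0100 → (6.250,1.000)–(7.000,0.239)
cell (6,1): code 1100 → (6.317,2.000)–(6.250,1.000)
cell (6,2): code 1000 → (7.000,2.670)–(6.317,2.000)
cell (7,0): code 0110 → (7.000,0.239)–(8.000,0.255)
cell (7,2): code 1001 → (8.000,2.651)–(7.000,2.670)
cell (8,0): code 0010 → (8.000,0.255)–(8.728,1.000)
cell (8,1): code 0011 → (8.728,1.000)–(8.659,2.000)
cell (8,2): code 0001 → (8.659,2.000)–(8.000,2.651)
total: 8 segments, chained into 1 closed loop(s), length Σ = 7.997451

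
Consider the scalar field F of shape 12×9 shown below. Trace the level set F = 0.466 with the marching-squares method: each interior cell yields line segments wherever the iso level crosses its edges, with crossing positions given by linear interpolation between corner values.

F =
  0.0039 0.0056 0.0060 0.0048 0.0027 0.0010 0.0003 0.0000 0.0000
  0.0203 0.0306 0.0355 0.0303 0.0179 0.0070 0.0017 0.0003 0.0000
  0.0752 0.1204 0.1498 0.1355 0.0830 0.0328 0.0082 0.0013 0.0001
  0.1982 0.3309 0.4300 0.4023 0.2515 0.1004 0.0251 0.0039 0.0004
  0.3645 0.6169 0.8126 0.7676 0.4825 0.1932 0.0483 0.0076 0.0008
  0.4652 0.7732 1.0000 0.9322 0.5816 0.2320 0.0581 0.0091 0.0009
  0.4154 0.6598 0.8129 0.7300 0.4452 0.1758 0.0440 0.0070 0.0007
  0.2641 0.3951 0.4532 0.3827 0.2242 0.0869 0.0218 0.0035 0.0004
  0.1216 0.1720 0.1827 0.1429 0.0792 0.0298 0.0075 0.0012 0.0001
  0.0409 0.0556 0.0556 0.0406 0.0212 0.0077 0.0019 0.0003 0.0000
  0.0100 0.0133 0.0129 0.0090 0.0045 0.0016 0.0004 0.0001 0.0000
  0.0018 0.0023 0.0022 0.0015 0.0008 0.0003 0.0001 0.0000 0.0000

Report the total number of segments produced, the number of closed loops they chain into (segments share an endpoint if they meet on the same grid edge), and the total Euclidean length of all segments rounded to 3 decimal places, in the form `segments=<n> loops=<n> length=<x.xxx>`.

segments=14 loops=1 length=12.752

cell (3,0): code 0100 → (3.472,1.000)–(4.000,0.402)
cell (3,1): code 1100 → (3.094,2.000)–(3.472,1.000)
cell (3,2): code 1100 → (3.174,3.000)–(3.094,2.000)
cell (3,3): code 1100 → (3.929,4.000)–(3.174,3.000)
cell (3,4): code 1000 → (4.000,4.057)–(3.929,4.000)
cell (4,0): code 0110 → (4.000,0.402)–(5.000,0.003)
cell (4,4): code 1001 → (5.000,4.331)–(4.000,4.057)
cell (5,0): code 0110 → (5.000,0.003)–(6.000,0.207)
cell (5,3): code 1011 → (6.000,3.927)–(5.848,4.000)
cell (5,4): code 0001 → (5.848,4.000)–(5.000,4.331)
cell (6,0): code 0010 → (6.000,0.207)–(6.732,1.000)
cell (6,1): code 0011 → (6.732,1.000)–(6.964,2.000)
cell (6,2): code 0011 → (6.964,2.000)–(6.760,3.000)
cell (6,3): code 0001 → (6.760,3.000)–(6.000,3.927)
total: 14 segments, chained into 1 closed loop(s), length Σ = 12.752134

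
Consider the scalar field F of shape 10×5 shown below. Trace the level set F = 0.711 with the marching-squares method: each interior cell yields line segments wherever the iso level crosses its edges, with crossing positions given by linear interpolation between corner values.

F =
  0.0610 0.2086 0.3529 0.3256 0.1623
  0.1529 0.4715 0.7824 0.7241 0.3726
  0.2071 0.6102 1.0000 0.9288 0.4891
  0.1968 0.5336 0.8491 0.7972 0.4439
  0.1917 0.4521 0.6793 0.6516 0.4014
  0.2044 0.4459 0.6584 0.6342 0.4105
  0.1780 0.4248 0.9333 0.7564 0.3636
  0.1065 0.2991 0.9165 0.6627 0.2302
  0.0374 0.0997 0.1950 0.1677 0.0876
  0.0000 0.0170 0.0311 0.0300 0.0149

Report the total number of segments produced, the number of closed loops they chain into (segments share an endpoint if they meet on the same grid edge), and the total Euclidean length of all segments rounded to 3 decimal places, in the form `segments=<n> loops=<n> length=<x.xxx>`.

segments=18 loops=2 length=13.979

cell (0,1): code 0100 → (0.834,2.000)–(1.000,1.770)
cell (0,2): code 1100 → (0.967,3.000)–(0.834,2.000)
cell (0,3): code 1000 → (1.000,3.037)–(0.967,3.000)
cell (1,1): code 0110 → (1.000,1.770)–(2.000,1.259)
cell (1,3): code 1001 → (2.000,3.495)–(1.000,3.037)
cell (2,1): code 0110 → (2.000,1.259)–(3.000,1.562)
cell (2,3): code 1001 → (3.000,3.244)–(2.000,3.495)
cell (3,1): code 0010 → (3.000,1.562)–(3.813,2.000)
cell (3,2): code 0011 → (3.813,2.000)–(3.592,3.000)
cell (3,3): code 0001 → (3.592,3.000)–(3.000,3.244)
cell (5,1): code 0100 → (5.191,2.000)–(6.000,1.563)
cell (5,2): code 1100 → (5.628,3.000)–(5.191,2.000)
cell (5,3): code 1000 → (6.000,3.116)–(5.628,3.000)
cell (6,1): code 0110 → (6.000,1.563)–(7.000,1.667)
cell (6,2): code 1011 → (7.000,2.810)–(6.485,3.000)
cell (6,3): code 0001 → (6.485,3.000)–(6.000,3.116)
cell (7,1): code 0010 → (7.000,1.667)–(7.285,2.000)
cell (7,2): code 0001 → (7.285,2.000)–(7.000,2.810)
total: 18 segments, chained into 2 closed loop(s), length Σ = 13.978815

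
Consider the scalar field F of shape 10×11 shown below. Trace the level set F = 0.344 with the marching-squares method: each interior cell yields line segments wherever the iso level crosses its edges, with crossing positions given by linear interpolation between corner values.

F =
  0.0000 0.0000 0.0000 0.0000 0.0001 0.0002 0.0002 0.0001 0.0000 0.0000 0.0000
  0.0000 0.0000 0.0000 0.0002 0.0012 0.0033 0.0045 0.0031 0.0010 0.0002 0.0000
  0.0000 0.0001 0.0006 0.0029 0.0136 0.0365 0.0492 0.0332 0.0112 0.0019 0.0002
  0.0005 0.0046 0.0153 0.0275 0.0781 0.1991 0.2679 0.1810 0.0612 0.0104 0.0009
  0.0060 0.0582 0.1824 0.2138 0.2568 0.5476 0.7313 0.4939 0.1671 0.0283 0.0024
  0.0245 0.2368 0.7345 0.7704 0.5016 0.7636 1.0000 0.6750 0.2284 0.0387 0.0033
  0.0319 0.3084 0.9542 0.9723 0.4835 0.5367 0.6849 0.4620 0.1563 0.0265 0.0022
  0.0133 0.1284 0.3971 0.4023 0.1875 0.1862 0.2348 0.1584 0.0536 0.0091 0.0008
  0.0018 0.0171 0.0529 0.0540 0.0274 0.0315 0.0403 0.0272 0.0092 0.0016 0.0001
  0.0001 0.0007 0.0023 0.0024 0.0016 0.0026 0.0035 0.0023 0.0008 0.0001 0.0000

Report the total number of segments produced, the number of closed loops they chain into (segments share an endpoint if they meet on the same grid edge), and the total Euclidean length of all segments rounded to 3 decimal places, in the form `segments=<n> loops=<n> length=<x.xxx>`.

cell (3,4): code 0100 → (3.416,5.000)–(4.000,4.300)
cell (3,5): code 1100 → (3.164,6.000)–(3.416,5.000)
cell (3,6): code 1100 → (3.521,7.000)–(3.164,6.000)
cell (3,7): code 1000 → (4.000,7.459)–(3.521,7.000)
cell (4,1): code 0100 → (4.293,2.000)–(5.000,1.215)
cell (4,2): code 1100 → (4.234,3.000)–(4.293,2.000)
cell (4,3): code 1100 → (4.356,4.000)–(4.234,3.000)
cell (4,4): code 1110 → (4.000,4.300)–(4.356,4.000)
cell (4,7): code 1001 → (5.000,7.741)–(4.000,7.459)
cell (5,1): code 0110 → (5.000,1.215)–(6.000,1.055)
cell (5,7): code 1001 → (6.000,7.386)–(5.000,7.741)
cell (6,1): code 0110 → (6.000,1.055)–(7.000,1.802)
cell (6,3): code 1011 → (7.000,3.271)–(6.471,4.000)
cell (6,4): code 0011 → (6.471,4.000)–(6.550,5.000)
cell (6,5): code 0011 → (6.550,5.000)–(6.757,6.000)
cell (6,6): code 0011 → (6.757,6.000)–(6.389,7.000)
cell (6,7): code 0001 → (6.389,7.000)–(6.000,7.386)
cell (7,1): code 0010 → (7.000,1.802)–(7.154,2.000)
cell (7,2): code 0011 → (7.154,2.000)–(7.167,3.000)
cell (7,3): code 0001 → (7.167,3.000)–(7.000,3.271)
total: 20 segments, chained into 1 closed loop(s), length Σ = 17.668447

segments=20 loops=1 length=17.668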